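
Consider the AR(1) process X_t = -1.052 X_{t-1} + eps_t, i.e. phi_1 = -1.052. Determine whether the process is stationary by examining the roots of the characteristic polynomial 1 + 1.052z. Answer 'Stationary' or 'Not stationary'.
\text{Not stationary}

The AR(p) characteristic polynomial is P(z) = 1 + 1.052z.
Stationarity requires all roots to lie outside the unit circle, i.e. |z| > 1 for every root.
This is linear in z: 1 + (1.052) z = 0  =>  z = -1/(1.052) = -0.95057,  |z| = 0.95057.
Moduli of all roots: 0.9506.
All moduli strictly greater than 1? No.
Verdict: Not stationary.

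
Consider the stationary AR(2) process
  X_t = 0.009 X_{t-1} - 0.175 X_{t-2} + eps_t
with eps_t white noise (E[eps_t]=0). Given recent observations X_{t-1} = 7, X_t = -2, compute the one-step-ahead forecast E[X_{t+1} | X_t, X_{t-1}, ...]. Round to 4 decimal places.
E[X_{t+1} \mid \mathcal F_t] = -1.2430

For an AR(p) model X_t = c + sum_i phi_i X_{t-i} + eps_t, the
one-step-ahead conditional mean is
  E[X_{t+1} | X_t, ...] = c + sum_i phi_i X_{t+1-i}.
Substitute known values:
  E[X_{t+1} | ...] = (0.009) * (-2) + (-0.175) * (7)
                   = -1.2430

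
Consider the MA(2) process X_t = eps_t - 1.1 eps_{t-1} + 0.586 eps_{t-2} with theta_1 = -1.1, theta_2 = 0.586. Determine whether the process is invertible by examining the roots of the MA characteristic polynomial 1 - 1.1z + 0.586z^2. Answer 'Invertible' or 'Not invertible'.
\text{Invertible}

The MA(q) characteristic polynomial is P(z) = 1 - 1.1z + 0.586z^2.
Invertibility requires all roots to lie outside the unit circle, i.e. |z| > 1 for every root.
Set 1 + (-1.1) z + (0.586) z^2 = 0, i.e. a z^2 + b z + c = 0 with a = 0.586, b = -1.1, c = 1.
Discriminant D = b^2 - 4ac = (-1.1)^2 - 4*(0.586)*1 = 1.21 - (2.344) = -1.134.
D < 0, so the roots are the complex-conjugate pair z = (-b +/- i sqrt(-D)) / (2a) = 0.9386 +/- 0.9086i.
For a conjugate pair |z|^2 = z * conj(z) = (product of roots) = c/a = 1/(0.586) = 1.706485, so |z| = sqrt(1.706485) = 1.3063 for both roots.
Moduli of all roots: 1.3063, 1.3063.
All moduli strictly greater than 1? Yes.
Verdict: Invertible.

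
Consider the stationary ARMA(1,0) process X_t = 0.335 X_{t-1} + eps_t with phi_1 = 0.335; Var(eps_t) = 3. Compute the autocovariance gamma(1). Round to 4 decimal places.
\gamma(1) = 1.1320

Multiply the model equation by X_{t-k} and take expectations. With theta_0 = psi_0 = 1 and psi_j the MA(infinity) weights, this gives
  gamma(k) - sum_i phi_i gamma(k-i) = c_k,
  c_k = sigma^2 * sum_{j=k..q} theta_j psi_{j-k}   (c_k = 0 for k > q),
using gamma(-m) = gamma(m).
Pure AR (q = 0): c_0 = sigma^2 = 3, c_k = 0 for k >= 1.
Equations for k = 0 and k = 1 (AR order 1):
  gamma(0) = phi_1 gamma(1) + c_0
  gamma(1) = phi_1 gamma(0) + c_1
Substituting the second into the first: gamma(0) (1 - phi_1^2) = c_0 + phi_1 c_1, so
  gamma(0) = c_0 / (1 - phi_1^2) = 3 / (1 - (0.335)^2) = 3 / 0.887775 = 3.379235.
  gamma(1) = phi_1 gamma(0) = (0.335)(3.379235) = 1.132044.
Therefore gamma(1) = 1.1320 (to 4 decimal places).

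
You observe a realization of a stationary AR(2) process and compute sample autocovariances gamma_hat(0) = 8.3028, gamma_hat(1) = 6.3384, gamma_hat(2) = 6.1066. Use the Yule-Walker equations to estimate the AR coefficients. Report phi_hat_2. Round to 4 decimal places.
\hat\phi_{2} = 0.3660

The Yule-Walker equations for an AR(p) process read, in matrix form,
  Gamma_p phi = r_p,   with   (Gamma_p)_{ij} = gamma(|i - j|),
                       (r_p)_i = gamma(i),   i,j = 1..p.
Substitute the sample gammas (Toeplitz matrix and right-hand side of size 2):
  Gamma_p = [[8.3028, 6.3384], [6.3384, 8.3028]]
  r_p     = [6.3384, 6.1066]
Written out:
  8.3028 phi_1 + 6.3384 phi_2 = 6.3384
  6.3384 phi_1 + 8.3028 phi_2 = 6.1066
Solve by Cramer's rule:
  det = gamma(0)^2 - gamma(1)^2 = (8.3028)^2 - (6.3384)^2 = 68.93648784 - 40.17531456 = 28.76117328
  phi_hat_1 = [gamma(1) gamma(0) - gamma(1) gamma(2)] / det = [(6.3384)(8.3028) - (6.3384)(6.1066)] / 28.76117328 = 13.92039408 / 28.76117328 = 0.484
  phi_hat_2 = [gamma(0) gamma(2) - gamma(1)^2] / det = [(8.3028)(6.1066) - (6.3384)^2] / 28.76117328 = 10.52656392 / 28.76117328 = 0.366
So phi_hat = [0.4840, 0.3660].
Therefore phi_hat_2 = 0.3660.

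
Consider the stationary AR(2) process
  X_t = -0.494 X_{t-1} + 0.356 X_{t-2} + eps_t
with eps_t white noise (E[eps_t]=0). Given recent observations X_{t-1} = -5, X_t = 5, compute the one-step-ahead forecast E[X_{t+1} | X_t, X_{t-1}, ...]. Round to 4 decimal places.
E[X_{t+1} \mid \mathcal F_t] = -4.2500

For an AR(p) model X_t = c + sum_i phi_i X_{t-i} + eps_t, the
one-step-ahead conditional mean is
  E[X_{t+1} | X_t, ...] = c + sum_i phi_i X_{t+1-i}.
Substitute known values:
  E[X_{t+1} | ...] = (-0.494) * (5) + (0.356) * (-5)
                   = -4.2500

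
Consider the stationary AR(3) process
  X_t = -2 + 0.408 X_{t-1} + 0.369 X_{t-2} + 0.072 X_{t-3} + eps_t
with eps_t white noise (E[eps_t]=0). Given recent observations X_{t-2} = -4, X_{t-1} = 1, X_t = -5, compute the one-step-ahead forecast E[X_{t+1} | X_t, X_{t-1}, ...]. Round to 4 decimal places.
E[X_{t+1} \mid \mathcal F_t] = -3.9590

For an AR(p) model X_t = c + sum_i phi_i X_{t-i} + eps_t, the
one-step-ahead conditional mean is
  E[X_{t+1} | X_t, ...] = c + sum_i phi_i X_{t+1-i}.
Substitute known values:
  E[X_{t+1} | ...] = -2 + (0.408) * (-5) + (0.369) * (1) + (0.072) * (-4)
                   = -3.9590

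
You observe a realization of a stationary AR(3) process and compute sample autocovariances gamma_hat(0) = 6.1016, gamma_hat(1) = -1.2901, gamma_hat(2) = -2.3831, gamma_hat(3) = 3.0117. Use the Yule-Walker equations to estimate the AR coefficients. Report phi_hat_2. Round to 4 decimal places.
\hat\phi_{2} = -0.3430

The Yule-Walker equations for an AR(p) process read, in matrix form,
  Gamma_p phi = r_p,   with   (Gamma_p)_{ij} = gamma(|i - j|),
                       (r_p)_i = gamma(i),   i,j = 1..p.
Substitute the sample gammas (Toeplitz matrix and right-hand side of size 3):
  Gamma_p = [[6.1016, -1.2901, -2.3831], [-1.2901, 6.1016, -1.2901], [-2.3831, -1.2901, 6.1016]]
  r_p     = [-1.2901, -2.3831, 3.0117]
Written out (R1..R3):
  (R1) 6.1016 phi_1 - 1.2901 phi_2 - 2.3831 phi_3 = -1.2901
  (R2) -1.2901 phi_1 + 6.1016 phi_2 - 1.2901 phi_3 = -2.3831
  (R3) -2.3831 phi_1 - 1.2901 phi_2 + 6.1016 phi_3 = 3.0117
Gaussian elimination:
  R2 <- R2 - (-1.2901/6.1016) R1 = R2 - (-0.211436) R1:  5.828826 phi_2 - 1.793974 phi_3 = -2.655874
  R3 <- R3 - (-2.3831/6.1016) R1 = R3 - (-0.39057) R1:  -1.793974 phi_2 + 5.170833 phi_3 = 2.507826
  R3 <- R3 - (-1.793974/5.828826) R2 = R3 - (-0.307776) R2:  4.618691 phi_3 = 1.690411
Back-substitution:
  phi_hat_3 = 1.690411 / 4.618691 = 0.365994
  phi_hat_2 = (-2.655874 - (-1.793974)(0.365994)) / 5.828826 = -0.343001
  phi_hat_1 = (-1.2901 - (-1.2901)(-0.343001) - (-2.3831)(0.365994)) / 6.1016 = -0.141013
So phi_hat = [-0.1410, -0.3430, 0.3660].
Therefore phi_hat_2 = -0.3430.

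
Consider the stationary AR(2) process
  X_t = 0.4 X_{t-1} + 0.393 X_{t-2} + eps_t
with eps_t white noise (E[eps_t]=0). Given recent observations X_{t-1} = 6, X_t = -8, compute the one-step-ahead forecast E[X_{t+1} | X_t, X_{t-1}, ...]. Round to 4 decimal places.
E[X_{t+1} \mid \mathcal F_t] = -0.8420

For an AR(p) model X_t = c + sum_i phi_i X_{t-i} + eps_t, the
one-step-ahead conditional mean is
  E[X_{t+1} | X_t, ...] = c + sum_i phi_i X_{t+1-i}.
Substitute known values:
  E[X_{t+1} | ...] = (0.4) * (-8) + (0.393) * (6)
                   = -0.8420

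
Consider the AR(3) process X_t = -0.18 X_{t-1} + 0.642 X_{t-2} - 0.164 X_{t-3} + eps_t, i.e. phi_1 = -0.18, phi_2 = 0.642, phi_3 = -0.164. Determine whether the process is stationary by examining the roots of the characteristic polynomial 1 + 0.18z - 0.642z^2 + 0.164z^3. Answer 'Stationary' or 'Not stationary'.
\text{Stationary}

The AR(p) characteristic polynomial is P(z) = 1 + 0.18z - 0.642z^2 + 0.164z^3.
Stationarity requires all roots to lie outside the unit circle, i.e. |z| > 1 for every root.
Degree 3: look for a simple real root z0 first, then factor out (1 - z/z0) and solve the remaining quadratic.
Testing z0 = 2.5: P(2.5) = 1 + (0.18)(2.5) + (-0.642)(2.5)^2 + (0.164)(2.5)^3
  = 1 + (0.45) + (-4.0125) + (2.5625) = 0.  So z_0 = 2.5 is a root, |z_0| = 2.5.
Divide out the factor (1 - 0.4 z) = (1 - z/z0) (since 1/z0 = 0.4):
  P(z) = (1 - 0.4 z)(1 + (0.58) z + (-0.41) z^2)
  [check: z-coef 0.58 - (0.4) = 0.18; z^2-coef -0.41 - (0.4)(0.58) = -0.642; z^3-coef -(0.4)(-0.41) = 0.164.]
Remaining roots from the quadratic factor 1 + (0.58) z + (-0.41) z^2:
  Set 1 + (0.58) z + (-0.41) z^2 = 0, i.e. a z^2 + b z + c = 0 with a = -0.41, b = 0.58, c = 1.
  Discriminant D = b^2 - 4ac = (0.58)^2 - 4*(-0.41)*1 = 0.3364 - (-1.64) = 1.9764.
  D >= 0, so the roots are real: z = (-b +/- sqrt(D)) / (2a) = (-0.58 +/- 1.405845) / (-0.82).
    z_1 = (-0.58 + 1.405845) / (-0.82) = -1.0071,   |z_1| = 1.0071.
    z_2 = (-0.58 - 1.405845) / (-0.82) = 2.4218,   |z_2| = 2.4218.
Moduli of all roots: 2.5000, 1.0071, 2.4218.
All moduli strictly greater than 1? Yes.
Verdict: Stationary.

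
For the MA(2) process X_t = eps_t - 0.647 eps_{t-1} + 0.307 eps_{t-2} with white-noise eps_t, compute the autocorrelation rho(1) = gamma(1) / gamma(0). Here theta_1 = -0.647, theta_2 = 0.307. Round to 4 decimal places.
\rho(1) = -0.5590

For an MA(q) process with theta_0 = 1, the autocovariance is
  gamma(k) = sigma^2 * sum_{i=0..q-k} theta_i * theta_{i+k},
and rho(k) = gamma(k) / gamma(0). Sigma^2 cancels.
  numerator   = (1)*(-0.647) + (-0.647)*(0.307) = -0.845629.
  denominator = (1)^2 + (-0.647)^2 + (0.307)^2 = 1.512858.
  rho(1) = -0.845629 / 1.512858 = -0.5590.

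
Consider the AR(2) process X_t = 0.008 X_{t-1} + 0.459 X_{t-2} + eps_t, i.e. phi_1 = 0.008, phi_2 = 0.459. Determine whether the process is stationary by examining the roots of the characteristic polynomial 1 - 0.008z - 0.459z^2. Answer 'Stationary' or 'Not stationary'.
\text{Stationary}

The AR(p) characteristic polynomial is P(z) = 1 - 0.008z - 0.459z^2.
Stationarity requires all roots to lie outside the unit circle, i.e. |z| > 1 for every root.
Set 1 + (-0.008) z + (-0.459) z^2 = 0, i.e. a z^2 + b z + c = 0 with a = -0.459, b = -0.008, c = 1.
Discriminant D = b^2 - 4ac = (-0.008)^2 - 4*(-0.459)*1 = 0.000064 - (-1.836) = 1.836064.
D >= 0, so the roots are real: z = (-b +/- sqrt(D)) / (2a) = (0.008 +/- 1.355014) / (-0.918).
  z_1 = (0.008 + 1.355014) / (-0.918) = -1.4848,   |z_1| = 1.4848.
  z_2 = (0.008 - 1.355014) / (-0.918) = 1.4673,   |z_2| = 1.4673.
Moduli of all roots: 1.4848, 1.4673.
All moduli strictly greater than 1? Yes.
Verdict: Stationary.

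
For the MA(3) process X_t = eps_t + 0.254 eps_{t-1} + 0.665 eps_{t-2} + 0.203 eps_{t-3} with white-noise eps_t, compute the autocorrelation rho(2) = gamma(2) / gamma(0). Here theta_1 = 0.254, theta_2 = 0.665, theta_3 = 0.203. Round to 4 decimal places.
\rho(2) = 0.4629

For an MA(q) process with theta_0 = 1, the autocovariance is
  gamma(k) = sigma^2 * sum_{i=0..q-k} theta_i * theta_{i+k},
and rho(k) = gamma(k) / gamma(0). Sigma^2 cancels.
  numerator   = (1)*(0.665) + (0.254)*(0.203) = 0.716562.
  denominator = (1)^2 + (0.254)^2 + (0.665)^2 + (0.203)^2 = 1.54795.
  rho(2) = 0.716562 / 1.54795 = 0.4629.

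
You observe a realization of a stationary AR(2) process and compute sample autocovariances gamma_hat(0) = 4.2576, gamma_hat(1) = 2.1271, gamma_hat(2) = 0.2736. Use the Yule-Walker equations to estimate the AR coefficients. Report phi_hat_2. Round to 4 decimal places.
\hat\phi_{2} = -0.2470

The Yule-Walker equations for an AR(p) process read, in matrix form,
  Gamma_p phi = r_p,   with   (Gamma_p)_{ij} = gamma(|i - j|),
                       (r_p)_i = gamma(i),   i,j = 1..p.
Substitute the sample gammas (Toeplitz matrix and right-hand side of size 2):
  Gamma_p = [[4.2576, 2.1271], [2.1271, 4.2576]]
  r_p     = [2.1271, 0.2736]
Written out:
  4.2576 phi_1 + 2.1271 phi_2 = 2.1271
  2.1271 phi_1 + 4.2576 phi_2 = 0.2736
Solve by Cramer's rule:
  det = gamma(0)^2 - gamma(1)^2 = (4.2576)^2 - (2.1271)^2 = 18.12715776 - 4.52455441 = 13.60260335
  phi_hat_1 = [gamma(1) gamma(0) - gamma(1) gamma(2)] / det = [(2.1271)(4.2576) - (2.1271)(0.2736)] / 13.60260335 = 8.4743664 / 13.60260335 = 0.623
  phi_hat_2 = [gamma(0) gamma(2) - gamma(1)^2] / det = [(4.2576)(0.2736) - (2.1271)^2] / 13.60260335 = -3.35967505 / 13.60260335 = -0.247
So phi_hat = [0.6230, -0.2470].
Therefore phi_hat_2 = -0.2470.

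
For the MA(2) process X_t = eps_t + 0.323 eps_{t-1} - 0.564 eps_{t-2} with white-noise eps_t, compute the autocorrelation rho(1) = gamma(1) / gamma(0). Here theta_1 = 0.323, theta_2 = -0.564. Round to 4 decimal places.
\rho(1) = 0.0990

For an MA(q) process with theta_0 = 1, the autocovariance is
  gamma(k) = sigma^2 * sum_{i=0..q-k} theta_i * theta_{i+k},
and rho(k) = gamma(k) / gamma(0). Sigma^2 cancels.
  numerator   = (1)*(0.323) + (0.323)*(-0.564) = 0.140828.
  denominator = (1)^2 + (0.323)^2 + (-0.564)^2 = 1.422425.
  rho(1) = 0.140828 / 1.422425 = 0.0990.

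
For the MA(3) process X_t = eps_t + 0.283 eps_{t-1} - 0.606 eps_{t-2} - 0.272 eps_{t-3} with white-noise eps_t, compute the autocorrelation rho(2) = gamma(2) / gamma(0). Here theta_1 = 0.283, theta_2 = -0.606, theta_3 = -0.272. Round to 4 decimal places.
\rho(2) = -0.4489

For an MA(q) process with theta_0 = 1, the autocovariance is
  gamma(k) = sigma^2 * sum_{i=0..q-k} theta_i * theta_{i+k},
and rho(k) = gamma(k) / gamma(0). Sigma^2 cancels.
  numerator   = (1)*(-0.606) + (0.283)*(-0.272) = -0.682976.
  denominator = (1)^2 + (0.283)^2 + (-0.606)^2 + (-0.272)^2 = 1.521309.
  rho(2) = -0.682976 / 1.521309 = -0.4489.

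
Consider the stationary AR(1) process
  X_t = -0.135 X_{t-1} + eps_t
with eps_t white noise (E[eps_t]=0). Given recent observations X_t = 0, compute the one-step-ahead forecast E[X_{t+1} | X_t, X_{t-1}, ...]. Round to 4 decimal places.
E[X_{t+1} \mid \mathcal F_t] = 0.0000

For an AR(p) model X_t = c + sum_i phi_i X_{t-i} + eps_t, the
one-step-ahead conditional mean is
  E[X_{t+1} | X_t, ...] = c + sum_i phi_i X_{t+1-i}.
Substitute known values:
  E[X_{t+1} | ...] = (-0.135) * (0)
                   = 0.0000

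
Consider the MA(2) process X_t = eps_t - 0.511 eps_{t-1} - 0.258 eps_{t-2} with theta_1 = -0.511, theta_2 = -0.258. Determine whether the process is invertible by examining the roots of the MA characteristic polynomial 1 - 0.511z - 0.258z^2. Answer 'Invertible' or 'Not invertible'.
\text{Invertible}

The MA(q) characteristic polynomial is P(z) = 1 - 0.511z - 0.258z^2.
Invertibility requires all roots to lie outside the unit circle, i.e. |z| > 1 for every root.
Set 1 + (-0.511) z + (-0.258) z^2 = 0, i.e. a z^2 + b z + c = 0 with a = -0.258, b = -0.511, c = 1.
Discriminant D = b^2 - 4ac = (-0.511)^2 - 4*(-0.258)*1 = 0.261121 - (-1.032) = 1.293121.
D >= 0, so the roots are real: z = (-b +/- sqrt(D)) / (2a) = (0.511 +/- 1.137155) / (-0.516).
  z_1 = (0.511 + 1.137155) / (-0.516) = -3.1941,   |z_1| = 3.1941.
  z_2 = (0.511 - 1.137155) / (-0.516) = 1.2135,   |z_2| = 1.2135.
Moduli of all roots: 3.1941, 1.2135.
All moduli strictly greater than 1? Yes.
Verdict: Invertible.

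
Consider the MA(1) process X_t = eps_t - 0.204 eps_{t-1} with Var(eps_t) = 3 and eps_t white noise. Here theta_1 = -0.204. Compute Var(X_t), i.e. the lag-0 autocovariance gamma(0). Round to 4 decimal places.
\gamma(0) = 3.1248

For an MA(q) process X_t = eps_t + sum_i theta_i eps_{t-i} with
Var(eps_t) = sigma^2, the variance is
  gamma(0) = sigma^2 * (1 + sum_i theta_i^2).
  sum_i theta_i^2 = (-0.204)^2 = 0.041616.
  gamma(0) = 3 * (1 + 0.041616) = 3 * 1.041616 = 3.124848, which rounds to 3.1248.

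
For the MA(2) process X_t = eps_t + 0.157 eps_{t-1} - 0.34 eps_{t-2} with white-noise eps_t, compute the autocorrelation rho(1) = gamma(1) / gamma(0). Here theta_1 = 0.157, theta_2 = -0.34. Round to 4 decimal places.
\rho(1) = 0.0909

For an MA(q) process with theta_0 = 1, the autocovariance is
  gamma(k) = sigma^2 * sum_{i=0..q-k} theta_i * theta_{i+k},
and rho(k) = gamma(k) / gamma(0). Sigma^2 cancels.
  numerator   = (1)*(0.157) + (0.157)*(-0.34) = 0.10362.
  denominator = (1)^2 + (0.157)^2 + (-0.34)^2 = 1.140249.
  rho(1) = 0.10362 / 1.140249 = 0.0909.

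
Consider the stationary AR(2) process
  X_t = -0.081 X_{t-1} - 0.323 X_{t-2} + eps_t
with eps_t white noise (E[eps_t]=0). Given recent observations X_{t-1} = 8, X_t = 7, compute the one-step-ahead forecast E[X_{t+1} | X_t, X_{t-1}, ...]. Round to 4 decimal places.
E[X_{t+1} \mid \mathcal F_t] = -3.1510

For an AR(p) model X_t = c + sum_i phi_i X_{t-i} + eps_t, the
one-step-ahead conditional mean is
  E[X_{t+1} | X_t, ...] = c + sum_i phi_i X_{t+1-i}.
Substitute known values:
  E[X_{t+1} | ...] = (-0.081) * (7) + (-0.323) * (8)
                   = -3.1510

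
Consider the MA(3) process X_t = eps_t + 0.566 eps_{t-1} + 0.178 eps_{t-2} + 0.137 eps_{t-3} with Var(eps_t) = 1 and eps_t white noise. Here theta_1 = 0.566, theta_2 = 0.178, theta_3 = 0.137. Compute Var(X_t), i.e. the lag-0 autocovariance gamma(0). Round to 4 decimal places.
\gamma(0) = 1.3708

For an MA(q) process X_t = eps_t + sum_i theta_i eps_{t-i} with
Var(eps_t) = sigma^2, the variance is
  gamma(0) = sigma^2 * (1 + sum_i theta_i^2).
  sum_i theta_i^2 = (0.566)^2 + (0.178)^2 + (0.137)^2 = 0.320356 + 0.031684 + 0.018769 = 0.370809.
  gamma(0) = 1 * (1 + 0.370809) = 1 * 1.370809 = 1.370809, which rounds to 1.3708.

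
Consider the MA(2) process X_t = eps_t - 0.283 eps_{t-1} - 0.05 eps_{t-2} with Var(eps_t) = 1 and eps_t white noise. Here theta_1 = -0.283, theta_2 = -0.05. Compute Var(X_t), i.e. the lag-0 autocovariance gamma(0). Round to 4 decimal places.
\gamma(0) = 1.0826

For an MA(q) process X_t = eps_t + sum_i theta_i eps_{t-i} with
Var(eps_t) = sigma^2, the variance is
  gamma(0) = sigma^2 * (1 + sum_i theta_i^2).
  sum_i theta_i^2 = (-0.283)^2 + (-0.05)^2 = 0.080089 + 0.0025 = 0.082589.
  gamma(0) = 1 * (1 + 0.082589) = 1 * 1.082589 = 1.082589, which rounds to 1.0826.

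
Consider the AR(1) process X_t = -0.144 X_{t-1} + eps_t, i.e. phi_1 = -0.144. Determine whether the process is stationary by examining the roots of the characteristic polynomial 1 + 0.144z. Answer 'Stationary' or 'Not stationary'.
\text{Stationary}

The AR(p) characteristic polynomial is P(z) = 1 + 0.144z.
Stationarity requires all roots to lie outside the unit circle, i.e. |z| > 1 for every root.
This is linear in z: 1 + (0.144) z = 0  =>  z = -1/(0.144) = -6.944444,  |z| = 6.944444.
Moduli of all roots: 6.9444.
All moduli strictly greater than 1? Yes.
Verdict: Stationary.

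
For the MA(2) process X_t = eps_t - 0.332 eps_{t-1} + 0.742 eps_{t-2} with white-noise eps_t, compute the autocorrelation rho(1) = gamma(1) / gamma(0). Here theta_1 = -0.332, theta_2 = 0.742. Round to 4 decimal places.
\rho(1) = -0.3482

For an MA(q) process with theta_0 = 1, the autocovariance is
  gamma(k) = sigma^2 * sum_{i=0..q-k} theta_i * theta_{i+k},
and rho(k) = gamma(k) / gamma(0). Sigma^2 cancels.
  numerator   = (1)*(-0.332) + (-0.332)*(0.742) = -0.578344.
  denominator = (1)^2 + (-0.332)^2 + (0.742)^2 = 1.660788.
  rho(1) = -0.578344 / 1.660788 = -0.3482.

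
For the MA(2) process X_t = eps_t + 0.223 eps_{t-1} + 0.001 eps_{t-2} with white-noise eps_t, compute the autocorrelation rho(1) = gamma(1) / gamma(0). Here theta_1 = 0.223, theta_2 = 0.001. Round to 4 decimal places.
\rho(1) = 0.2126

For an MA(q) process with theta_0 = 1, the autocovariance is
  gamma(k) = sigma^2 * sum_{i=0..q-k} theta_i * theta_{i+k},
and rho(k) = gamma(k) / gamma(0). Sigma^2 cancels.
  numerator   = (1)*(0.223) + (0.223)*(0.001) = 0.223223.
  denominator = (1)^2 + (0.223)^2 + (0.001)^2 = 1.04973.
  rho(1) = 0.223223 / 1.04973 = 0.2126.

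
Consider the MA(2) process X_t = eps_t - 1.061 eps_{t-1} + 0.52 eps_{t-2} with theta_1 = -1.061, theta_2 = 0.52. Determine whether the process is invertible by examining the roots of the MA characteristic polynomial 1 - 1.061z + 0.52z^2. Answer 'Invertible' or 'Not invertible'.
\text{Invertible}

The MA(q) characteristic polynomial is P(z) = 1 - 1.061z + 0.52z^2.
Invertibility requires all roots to lie outside the unit circle, i.e. |z| > 1 for every root.
Set 1 + (-1.061) z + (0.52) z^2 = 0, i.e. a z^2 + b z + c = 0 with a = 0.52, b = -1.061, c = 1.
Discriminant D = b^2 - 4ac = (-1.061)^2 - 4*(0.52)*1 = 1.125721 - (2.08) = -0.954279.
D < 0, so the roots are the complex-conjugate pair z = (-b +/- i sqrt(-D)) / (2a) = 1.0202 +/- 0.9393i.
For a conjugate pair |z|^2 = z * conj(z) = (product of roots) = c/a = 1/(0.52) = 1.923077, so |z| = sqrt(1.923077) = 1.3868 for both roots.
Moduli of all roots: 1.3868, 1.3868.
All moduli strictly greater than 1? Yes.
Verdict: Invertible.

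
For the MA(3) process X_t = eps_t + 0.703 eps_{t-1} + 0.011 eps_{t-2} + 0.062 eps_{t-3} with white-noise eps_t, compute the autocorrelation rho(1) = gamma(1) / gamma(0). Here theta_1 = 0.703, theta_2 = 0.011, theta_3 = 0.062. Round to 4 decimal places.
\rho(1) = 0.4749

For an MA(q) process with theta_0 = 1, the autocovariance is
  gamma(k) = sigma^2 * sum_{i=0..q-k} theta_i * theta_{i+k},
and rho(k) = gamma(k) / gamma(0). Sigma^2 cancels.
  numerator   = (1)*(0.703) + (0.703)*(0.011) + (0.011)*(0.062) = 0.711415.
  denominator = (1)^2 + (0.703)^2 + (0.011)^2 + (0.062)^2 = 1.498174.
  rho(1) = 0.711415 / 1.498174 = 0.4749.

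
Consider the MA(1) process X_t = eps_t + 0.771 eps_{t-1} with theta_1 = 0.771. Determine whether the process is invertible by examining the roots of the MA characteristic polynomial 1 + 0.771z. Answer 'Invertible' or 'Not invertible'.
\text{Invertible}

The MA(q) characteristic polynomial is P(z) = 1 + 0.771z.
Invertibility requires all roots to lie outside the unit circle, i.e. |z| > 1 for every root.
This is linear in z: 1 + (0.771) z = 0  =>  z = -1/(0.771) = -1.297017,  |z| = 1.297017.
Moduli of all roots: 1.2970.
All moduli strictly greater than 1? Yes.
Verdict: Invertible.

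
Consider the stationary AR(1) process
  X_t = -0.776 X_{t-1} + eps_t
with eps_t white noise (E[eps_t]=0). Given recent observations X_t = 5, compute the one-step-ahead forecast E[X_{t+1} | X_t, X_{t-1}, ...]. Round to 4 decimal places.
E[X_{t+1} \mid \mathcal F_t] = -3.8800

For an AR(p) model X_t = c + sum_i phi_i X_{t-i} + eps_t, the
one-step-ahead conditional mean is
  E[X_{t+1} | X_t, ...] = c + sum_i phi_i X_{t+1-i}.
Substitute known values:
  E[X_{t+1} | ...] = (-0.776) * (5)
                   = -3.8800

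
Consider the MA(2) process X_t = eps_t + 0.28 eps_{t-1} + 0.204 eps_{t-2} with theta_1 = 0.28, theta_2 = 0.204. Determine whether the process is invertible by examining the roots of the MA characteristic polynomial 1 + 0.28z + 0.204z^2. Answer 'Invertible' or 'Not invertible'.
\text{Invertible}

The MA(q) characteristic polynomial is P(z) = 1 + 0.28z + 0.204z^2.
Invertibility requires all roots to lie outside the unit circle, i.e. |z| > 1 for every root.
Set 1 + (0.28) z + (0.204) z^2 = 0, i.e. a z^2 + b z + c = 0 with a = 0.204, b = 0.28, c = 1.
Discriminant D = b^2 - 4ac = (0.28)^2 - 4*(0.204)*1 = 0.0784 - (0.816) = -0.7376.
D < 0, so the roots are the complex-conjugate pair z = (-b +/- i sqrt(-D)) / (2a) = -0.6863 +/- 2.105i.
For a conjugate pair |z|^2 = z * conj(z) = (product of roots) = c/a = 1/(0.204) = 4.901961, so |z| = sqrt(4.901961) = 2.214 for both roots.
Moduli of all roots: 2.2140, 2.2140.
All moduli strictly greater than 1? Yes.
Verdict: Invertible.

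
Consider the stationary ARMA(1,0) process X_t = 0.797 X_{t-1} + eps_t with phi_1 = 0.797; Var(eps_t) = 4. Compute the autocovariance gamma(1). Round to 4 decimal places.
\gamma(1) = 8.7393

Multiply the model equation by X_{t-k} and take expectations. With theta_0 = psi_0 = 1 and psi_j the MA(infinity) weights, this gives
  gamma(k) - sum_i phi_i gamma(k-i) = c_k,
  c_k = sigma^2 * sum_{j=k..q} theta_j psi_{j-k}   (c_k = 0 for k > q),
using gamma(-m) = gamma(m).
Pure AR (q = 0): c_0 = sigma^2 = 4, c_k = 0 for k >= 1.
Equations for k = 0 and k = 1 (AR order 1):
  gamma(0) = phi_1 gamma(1) + c_0
  gamma(1) = phi_1 gamma(0) + c_1
Substituting the second into the first: gamma(0) (1 - phi_1^2) = c_0 + phi_1 c_1, so
  gamma(0) = c_0 / (1 - phi_1^2) = 4 / (1 - (0.797)^2) = 4 / 0.364791 = 10.965183.
  gamma(1) = phi_1 gamma(0) = (0.797)(10.965183) = 8.739251.
Therefore gamma(1) = 8.7393 (to 4 decimal places).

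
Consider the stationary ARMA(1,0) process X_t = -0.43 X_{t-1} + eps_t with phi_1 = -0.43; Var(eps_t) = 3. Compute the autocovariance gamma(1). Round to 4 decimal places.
\gamma(1) = -1.5826

Multiply the model equation by X_{t-k} and take expectations. With theta_0 = psi_0 = 1 and psi_j the MA(infinity) weights, this gives
  gamma(k) - sum_i phi_i gamma(k-i) = c_k,
  c_k = sigma^2 * sum_{j=k..q} theta_j psi_{j-k}   (c_k = 0 for k > q),
using gamma(-m) = gamma(m).
Pure AR (q = 0): c_0 = sigma^2 = 3, c_k = 0 for k >= 1.
Equations for k = 0 and k = 1 (AR order 1):
  gamma(0) = phi_1 gamma(1) + c_0
  gamma(1) = phi_1 gamma(0) + c_1
Substituting the second into the first: gamma(0) (1 - phi_1^2) = c_0 + phi_1 c_1, so
  gamma(0) = c_0 / (1 - phi_1^2) = 3 / (1 - (-0.43)^2) = 3 / 0.8151 = 3.68053.
  gamma(1) = phi_1 gamma(0) = (-0.43)(3.68053) = -1.582628.
Therefore gamma(1) = -1.5826 (to 4 decimal places).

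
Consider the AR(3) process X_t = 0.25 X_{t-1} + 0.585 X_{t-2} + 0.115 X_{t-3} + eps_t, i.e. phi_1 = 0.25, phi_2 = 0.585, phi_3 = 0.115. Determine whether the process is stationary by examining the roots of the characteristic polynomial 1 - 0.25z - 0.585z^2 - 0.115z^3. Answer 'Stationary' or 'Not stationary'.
\text{Stationary}

The AR(p) characteristic polynomial is P(z) = 1 - 0.25z - 0.585z^2 - 0.115z^3.
Stationarity requires all roots to lie outside the unit circle, i.e. |z| > 1 for every root.
Degree 3: look for a simple real root z0 first, then factor out (1 - z/z0) and solve the remaining quadratic.
Testing z0 = -4: P(-4) = 1 + (-0.25)(-4) + (-0.585)(-4)^2 + (-0.115)(-4)^3
  = 1 + (1) + (-9.36) + (7.36) = 0.  So z_0 = -4 is a root, |z_0| = 4.
Divide out the factor (1 + 0.25 z) = (1 - z/z0) (since 1/z0 = -0.25):
  P(z) = (1 + 0.25 z)(1 + (-0.5) z + (-0.46) z^2)
  [check: z-coef -0.5 - (-0.25) = -0.25; z^2-coef -0.46 - (-0.25)(-0.5) = -0.585; z^3-coef -(-0.25)(-0.46) = -0.115.]
Remaining roots from the quadratic factor 1 + (-0.5) z + (-0.46) z^2:
  Set 1 + (-0.5) z + (-0.46) z^2 = 0, i.e. a z^2 + b z + c = 0 with a = -0.46, b = -0.5, c = 1.
  Discriminant D = b^2 - 4ac = (-0.5)^2 - 4*(-0.46)*1 = 0.25 - (-1.84) = 2.09.
  D >= 0, so the roots are real: z = (-b +/- sqrt(D)) / (2a) = (0.5 +/- 1.445683) / (-0.92).
    z_1 = (0.5 + 1.445683) / (-0.92) = -2.1149,   |z_1| = 2.1149.
    z_2 = (0.5 - 1.445683) / (-0.92) = 1.0279,   |z_2| = 1.0279.
Moduli of all roots: 4.0000, 2.1149, 1.0279.
All moduli strictly greater than 1? Yes.
Verdict: Stationary.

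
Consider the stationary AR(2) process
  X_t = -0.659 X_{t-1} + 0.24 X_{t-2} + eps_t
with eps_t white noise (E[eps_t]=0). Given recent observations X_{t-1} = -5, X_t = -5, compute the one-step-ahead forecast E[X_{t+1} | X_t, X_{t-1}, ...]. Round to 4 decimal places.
E[X_{t+1} \mid \mathcal F_t] = 2.0950

For an AR(p) model X_t = c + sum_i phi_i X_{t-i} + eps_t, the
one-step-ahead conditional mean is
  E[X_{t+1} | X_t, ...] = c + sum_i phi_i X_{t+1-i}.
Substitute known values:
  E[X_{t+1} | ...] = (-0.659) * (-5) + (0.24) * (-5)
                   = 2.0950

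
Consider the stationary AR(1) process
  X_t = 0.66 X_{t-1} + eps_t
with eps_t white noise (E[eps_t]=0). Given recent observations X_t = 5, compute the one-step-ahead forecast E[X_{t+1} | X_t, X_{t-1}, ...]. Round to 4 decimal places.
E[X_{t+1} \mid \mathcal F_t] = 3.3000

For an AR(p) model X_t = c + sum_i phi_i X_{t-i} + eps_t, the
one-step-ahead conditional mean is
  E[X_{t+1} | X_t, ...] = c + sum_i phi_i X_{t+1-i}.
Substitute known values:
  E[X_{t+1} | ...] = (0.66) * (5)
                   = 3.3000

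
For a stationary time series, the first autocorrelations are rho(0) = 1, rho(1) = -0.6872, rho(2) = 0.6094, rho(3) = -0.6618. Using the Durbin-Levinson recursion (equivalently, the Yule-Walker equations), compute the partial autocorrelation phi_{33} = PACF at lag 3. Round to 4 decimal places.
\phi_{33} = -0.3521

The PACF at lag k is phi_{kk}, the last component of the solution
to the Yule-Walker system G_k phi = r_k where
  (G_k)_{ij} = rho(|i - j|), (r_k)_i = rho(i), i,j = 1..k.
Equivalently, Durbin-Levinson gives phi_{kk} iteratively:
  phi_{11} = rho(1)
  phi_{kk} = [rho(k) - sum_{j=1..k-1} phi_{k-1,j} rho(k-j)]
            / [1 - sum_{j=1..k-1} phi_{k-1,j} rho(j)],
  phi_{k,j} = phi_{k-1,j} - phi_{kk} phi_{k-1,k-j},  j = 1..k-1.
Step k = 1:
  phi_11 = rho(1) = -0.6872.
Step k = 2:
  phi_22 = [rho(2) - phi_11 rho(1)] / [1 - phi_11 rho(1)] = [0.6094 - (-0.6872)(-0.6872)] / [1 - (-0.6872)(-0.6872)]
         = 0.13715616 / 0.52775616 = 0.259885.
  Update: phi_21 = phi_11 - phi_22 phi_11 = -0.6872 - (0.259885)(-0.6872) = -0.508607.
Step k = 3:
  phi_33 = [rho(3) - phi_21 rho(2) - phi_22 rho(1)] / [1 - phi_21 rho(1) - phi_22 rho(2)]
    numerator   = -0.6618 - (-0.508607)(0.6094) - (0.259885)(-0.6872) = -0.17326178
    denominator = 1 - (-0.508607)(-0.6872) - (0.259885)(0.6094) = 0.49211127
  phi_33 = -0.17326178 / 0.49211127 = -0.3521.
Therefore phi_{33} = -0.3521.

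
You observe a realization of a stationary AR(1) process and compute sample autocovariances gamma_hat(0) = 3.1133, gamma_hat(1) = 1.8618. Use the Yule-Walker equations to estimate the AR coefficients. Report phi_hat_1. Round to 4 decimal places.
\hat\phi_{1} = 0.5980

The Yule-Walker equations for an AR(p) process read, in matrix form,
  Gamma_p phi = r_p,   with   (Gamma_p)_{ij} = gamma(|i - j|),
                       (r_p)_i = gamma(i),   i,j = 1..p.
Substitute the sample gammas (Toeplitz matrix and right-hand side of size 1):
  Gamma_p = [[3.1133]]
  r_p     = [1.8618]
With p = 1 this is the single equation gamma(0) phi_1 = gamma(1):
  phi_hat_1 = gamma(1) / gamma(0) = 1.8618 / 3.1133 = 0.5980.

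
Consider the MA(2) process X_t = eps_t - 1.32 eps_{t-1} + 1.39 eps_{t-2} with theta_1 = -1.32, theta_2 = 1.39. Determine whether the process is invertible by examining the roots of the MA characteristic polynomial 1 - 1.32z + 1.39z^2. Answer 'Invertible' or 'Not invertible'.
\text{Not invertible}

The MA(q) characteristic polynomial is P(z) = 1 - 1.32z + 1.39z^2.
Invertibility requires all roots to lie outside the unit circle, i.e. |z| > 1 for every root.
Set 1 + (-1.32) z + (1.39) z^2 = 0, i.e. a z^2 + b z + c = 0 with a = 1.39, b = -1.32, c = 1.
Discriminant D = b^2 - 4ac = (-1.32)^2 - 4*(1.39)*1 = 1.7424 - (5.56) = -3.8176.
D < 0, so the roots are the complex-conjugate pair z = (-b +/- i sqrt(-D)) / (2a) = 0.4748 +/- 0.7028i.
For a conjugate pair |z|^2 = z * conj(z) = (product of roots) = c/a = 1/(1.39) = 0.719424, so |z| = sqrt(0.719424) = 0.8482 for both roots.
Moduli of all roots: 0.8482, 0.8482.
All moduli strictly greater than 1? No.
Verdict: Not invertible.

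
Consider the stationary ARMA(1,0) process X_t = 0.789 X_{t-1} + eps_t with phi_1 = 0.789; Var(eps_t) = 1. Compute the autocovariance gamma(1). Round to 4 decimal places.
\gamma(1) = 2.0902

Multiply the model equation by X_{t-k} and take expectations. With theta_0 = psi_0 = 1 and psi_j the MA(infinity) weights, this gives
  gamma(k) - sum_i phi_i gamma(k-i) = c_k,
  c_k = sigma^2 * sum_{j=k..q} theta_j psi_{j-k}   (c_k = 0 for k > q),
using gamma(-m) = gamma(m).
Pure AR (q = 0): c_0 = sigma^2 = 1, c_k = 0 for k >= 1.
Equations for k = 0 and k = 1 (AR order 1):
  gamma(0) = phi_1 gamma(1) + c_0
  gamma(1) = phi_1 gamma(0) + c_1
Substituting the second into the first: gamma(0) (1 - phi_1^2) = c_0 + phi_1 c_1, so
  gamma(0) = c_0 / (1 - phi_1^2) = 1 / (1 - (0.789)^2) = 1 / 0.377479 = 2.649154.
  gamma(1) = phi_1 gamma(0) = (0.789)(2.649154) = 2.090183.
Therefore gamma(1) = 2.0902 (to 4 decimal places).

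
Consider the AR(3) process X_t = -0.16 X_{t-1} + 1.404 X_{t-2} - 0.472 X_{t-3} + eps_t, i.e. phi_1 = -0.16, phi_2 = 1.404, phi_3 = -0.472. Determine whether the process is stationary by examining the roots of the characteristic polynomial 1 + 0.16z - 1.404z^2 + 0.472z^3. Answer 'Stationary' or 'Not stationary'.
\text{Not stationary}

The AR(p) characteristic polynomial is P(z) = 1 + 0.16z - 1.404z^2 + 0.472z^3.
Stationarity requires all roots to lie outside the unit circle, i.e. |z| > 1 for every root.
Degree 3: look for a simple real root z0 first, then factor out (1 - z/z0) and solve the remaining quadratic.
Testing z0 = 2.5: P(2.5) = 1 + (0.16)(2.5) + (-1.404)(2.5)^2 + (0.472)(2.5)^3
  = 1 + (0.4) + (-8.775) + (7.375) = 0.  So z_0 = 2.5 is a root, |z_0| = 2.5.
Divide out the factor (1 - 0.4 z) = (1 - z/z0) (since 1/z0 = 0.4):
  P(z) = (1 - 0.4 z)(1 + (0.56) z + (-1.18) z^2)
  [check: z-coef 0.56 - (0.4) = 0.16; z^2-coef -1.18 - (0.4)(0.56) = -1.404; z^3-coef -(0.4)(-1.18) = 0.472.]
Remaining roots from the quadratic factor 1 + (0.56) z + (-1.18) z^2:
  Set 1 + (0.56) z + (-1.18) z^2 = 0, i.e. a z^2 + b z + c = 0 with a = -1.18, b = 0.56, c = 1.
  Discriminant D = b^2 - 4ac = (0.56)^2 - 4*(-1.18)*1 = 0.3136 - (-4.72) = 5.0336.
  D >= 0, so the roots are real: z = (-b +/- sqrt(D)) / (2a) = (-0.56 +/- 2.243569) / (-2.36).
    z_1 = (-0.56 + 2.243569) / (-2.36) = -0.7134,   |z_1| = 0.7134.
    z_2 = (-0.56 - 2.243569) / (-2.36) = 1.188,   |z_2| = 1.188.
Moduli of all roots: 2.5000, 0.7134, 1.1880.
All moduli strictly greater than 1? No.
Verdict: Not stationary.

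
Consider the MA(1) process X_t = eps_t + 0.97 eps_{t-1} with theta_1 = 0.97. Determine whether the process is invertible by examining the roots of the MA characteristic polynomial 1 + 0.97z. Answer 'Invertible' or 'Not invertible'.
\text{Invertible}

The MA(q) characteristic polynomial is P(z) = 1 + 0.97z.
Invertibility requires all roots to lie outside the unit circle, i.e. |z| > 1 for every root.
This is linear in z: 1 + (0.97) z = 0  =>  z = -1/(0.97) = -1.030928,  |z| = 1.030928.
Moduli of all roots: 1.0309.
All moduli strictly greater than 1? Yes.
Verdict: Invertible.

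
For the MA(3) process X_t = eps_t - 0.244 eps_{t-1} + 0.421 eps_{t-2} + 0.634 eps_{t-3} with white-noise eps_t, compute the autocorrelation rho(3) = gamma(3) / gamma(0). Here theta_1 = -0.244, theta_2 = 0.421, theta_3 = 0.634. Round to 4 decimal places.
\rho(3) = 0.3869

For an MA(q) process with theta_0 = 1, the autocovariance is
  gamma(k) = sigma^2 * sum_{i=0..q-k} theta_i * theta_{i+k},
and rho(k) = gamma(k) / gamma(0). Sigma^2 cancels.
  numerator   = (1)*(0.634) = 0.634.
  denominator = (1)^2 + (-0.244)^2 + (0.421)^2 + (0.634)^2 = 1.638733.
  rho(3) = 0.634 / 1.638733 = 0.3869.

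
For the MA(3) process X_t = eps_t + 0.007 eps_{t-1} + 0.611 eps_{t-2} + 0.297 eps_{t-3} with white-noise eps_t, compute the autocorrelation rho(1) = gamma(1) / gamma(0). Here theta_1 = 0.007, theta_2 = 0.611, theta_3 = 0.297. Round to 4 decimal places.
\rho(1) = 0.1319

For an MA(q) process with theta_0 = 1, the autocovariance is
  gamma(k) = sigma^2 * sum_{i=0..q-k} theta_i * theta_{i+k},
and rho(k) = gamma(k) / gamma(0). Sigma^2 cancels.
  numerator   = (1)*(0.007) + (0.007)*(0.611) + (0.611)*(0.297) = 0.192744.
  denominator = (1)^2 + (0.007)^2 + (0.611)^2 + (0.297)^2 = 1.461579.
  rho(1) = 0.192744 / 1.461579 = 0.1319.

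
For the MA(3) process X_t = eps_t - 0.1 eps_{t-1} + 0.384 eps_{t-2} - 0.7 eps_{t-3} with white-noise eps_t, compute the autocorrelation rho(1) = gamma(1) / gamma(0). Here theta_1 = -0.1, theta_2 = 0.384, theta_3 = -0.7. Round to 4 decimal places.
\rho(1) = -0.2472

For an MA(q) process with theta_0 = 1, the autocovariance is
  gamma(k) = sigma^2 * sum_{i=0..q-k} theta_i * theta_{i+k},
and rho(k) = gamma(k) / gamma(0). Sigma^2 cancels.
  numerator   = (1)*(-0.1) + (-0.1)*(0.384) + (0.384)*(-0.7) = -0.4072.
  denominator = (1)^2 + (-0.1)^2 + (0.384)^2 + (-0.7)^2 = 1.647456.
  rho(1) = -0.4072 / 1.647456 = -0.2472.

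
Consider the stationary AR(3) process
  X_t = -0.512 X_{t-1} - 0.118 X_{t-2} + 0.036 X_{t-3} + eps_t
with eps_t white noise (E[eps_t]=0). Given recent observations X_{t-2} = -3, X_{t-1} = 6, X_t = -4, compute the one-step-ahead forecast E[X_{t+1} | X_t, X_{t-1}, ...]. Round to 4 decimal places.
E[X_{t+1} \mid \mathcal F_t] = 1.2320

For an AR(p) model X_t = c + sum_i phi_i X_{t-i} + eps_t, the
one-step-ahead conditional mean is
  E[X_{t+1} | X_t, ...] = c + sum_i phi_i X_{t+1-i}.
Substitute known values:
  E[X_{t+1} | ...] = (-0.512) * (-4) + (-0.118) * (6) + (0.036) * (-3)
                   = 1.2320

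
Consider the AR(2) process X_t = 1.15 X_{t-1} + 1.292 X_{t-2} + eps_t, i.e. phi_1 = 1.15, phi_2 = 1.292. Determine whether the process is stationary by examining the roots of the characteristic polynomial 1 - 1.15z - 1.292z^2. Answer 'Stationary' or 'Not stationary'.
\text{Not stationary}

The AR(p) characteristic polynomial is P(z) = 1 - 1.15z - 1.292z^2.
Stationarity requires all roots to lie outside the unit circle, i.e. |z| > 1 for every root.
Set 1 + (-1.15) z + (-1.292) z^2 = 0, i.e. a z^2 + b z + c = 0 with a = -1.292, b = -1.15, c = 1.
Discriminant D = b^2 - 4ac = (-1.15)^2 - 4*(-1.292)*1 = 1.3225 - (-5.168) = 6.4905.
D >= 0, so the roots are real: z = (-b +/- sqrt(D)) / (2a) = (1.15 +/- 2.547646) / (-2.584).
  z_1 = (1.15 + 2.547646) / (-2.584) = -1.431,   |z_1| = 1.431.
  z_2 = (1.15 - 2.547646) / (-2.584) = 0.5409,   |z_2| = 0.5409.
Moduli of all roots: 1.4310, 0.5409.
All moduli strictly greater than 1? No.
Verdict: Not stationary.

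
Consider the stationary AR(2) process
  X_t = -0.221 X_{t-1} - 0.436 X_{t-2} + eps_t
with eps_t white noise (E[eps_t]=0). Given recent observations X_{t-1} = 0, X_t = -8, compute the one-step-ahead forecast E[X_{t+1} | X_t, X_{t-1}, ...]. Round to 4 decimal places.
E[X_{t+1} \mid \mathcal F_t] = 1.7680

For an AR(p) model X_t = c + sum_i phi_i X_{t-i} + eps_t, the
one-step-ahead conditional mean is
  E[X_{t+1} | X_t, ...] = c + sum_i phi_i X_{t+1-i}.
Substitute known values:
  E[X_{t+1} | ...] = (-0.221) * (-8) + (-0.436) * (0)
                   = 1.7680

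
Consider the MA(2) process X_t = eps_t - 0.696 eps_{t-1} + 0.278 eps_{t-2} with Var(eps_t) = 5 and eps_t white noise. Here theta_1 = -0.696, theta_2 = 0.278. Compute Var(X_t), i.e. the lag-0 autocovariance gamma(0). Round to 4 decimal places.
\gamma(0) = 7.8085

For an MA(q) process X_t = eps_t + sum_i theta_i eps_{t-i} with
Var(eps_t) = sigma^2, the variance is
  gamma(0) = sigma^2 * (1 + sum_i theta_i^2).
  sum_i theta_i^2 = (-0.696)^2 + (0.278)^2 = 0.484416 + 0.077284 = 0.5617.
  gamma(0) = 5 * (1 + 0.5617) = 5 * 1.5617 = 7.8085.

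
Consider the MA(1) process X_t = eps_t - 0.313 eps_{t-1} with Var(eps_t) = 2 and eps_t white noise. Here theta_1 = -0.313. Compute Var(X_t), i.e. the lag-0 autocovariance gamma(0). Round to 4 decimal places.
\gamma(0) = 2.1959

For an MA(q) process X_t = eps_t + sum_i theta_i eps_{t-i} with
Var(eps_t) = sigma^2, the variance is
  gamma(0) = sigma^2 * (1 + sum_i theta_i^2).
  sum_i theta_i^2 = (-0.313)^2 = 0.097969.
  gamma(0) = 2 * (1 + 0.097969) = 2 * 1.097969 = 2.195938, which rounds to 2.1959.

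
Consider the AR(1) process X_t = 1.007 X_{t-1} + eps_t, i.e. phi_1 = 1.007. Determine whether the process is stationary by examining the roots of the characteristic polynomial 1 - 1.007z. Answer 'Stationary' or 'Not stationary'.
\text{Not stationary}

The AR(p) characteristic polynomial is P(z) = 1 - 1.007z.
Stationarity requires all roots to lie outside the unit circle, i.e. |z| > 1 for every root.
This is linear in z: 1 + (-1.007) z = 0  =>  z = -1/(-1.007) = 0.993049,  |z| = 0.993049.
Moduli of all roots: 0.9930.
All moduli strictly greater than 1? No.
Verdict: Not stationary.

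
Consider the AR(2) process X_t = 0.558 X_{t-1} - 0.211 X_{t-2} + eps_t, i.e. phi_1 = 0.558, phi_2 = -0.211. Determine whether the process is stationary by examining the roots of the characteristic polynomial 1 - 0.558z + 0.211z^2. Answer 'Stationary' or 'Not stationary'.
\text{Stationary}

The AR(p) characteristic polynomial is P(z) = 1 - 0.558z + 0.211z^2.
Stationarity requires all roots to lie outside the unit circle, i.e. |z| > 1 for every root.
Set 1 + (-0.558) z + (0.211) z^2 = 0, i.e. a z^2 + b z + c = 0 with a = 0.211, b = -0.558, c = 1.
Discriminant D = b^2 - 4ac = (-0.558)^2 - 4*(0.211)*1 = 0.311364 - (0.844) = -0.532636.
D < 0, so the roots are the complex-conjugate pair z = (-b +/- i sqrt(-D)) / (2a) = 1.3223 +/- 1.7294i.
For a conjugate pair |z|^2 = z * conj(z) = (product of roots) = c/a = 1/(0.211) = 4.739336, so |z| = sqrt(4.739336) = 2.177 for both roots.
Moduli of all roots: 2.1770, 2.1770.
All moduli strictly greater than 1? Yes.
Verdict: Stationary.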